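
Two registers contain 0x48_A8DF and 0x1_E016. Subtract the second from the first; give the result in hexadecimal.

Subtract column by column in base 16:
  F-6 → 9
  D-1 → C
  8-0 → 8
  A-E → C (borrow)
  8-1-1 → 6
  4-0 → 4

0x46C8C9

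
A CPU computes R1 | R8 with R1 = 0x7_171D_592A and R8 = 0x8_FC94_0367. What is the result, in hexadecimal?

0xFFF9D5B6F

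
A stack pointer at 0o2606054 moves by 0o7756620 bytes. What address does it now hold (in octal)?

0o12564674

Add column by column in base 8, right to left:
  4+0 = 4
  5+2 = 7
  0+6 = 6
  6+6 = 4 carry 1
  0+5+1 = 6
  6+7 = 5 carry 1
  2+7+1 = 2 carry 1
  final carry 1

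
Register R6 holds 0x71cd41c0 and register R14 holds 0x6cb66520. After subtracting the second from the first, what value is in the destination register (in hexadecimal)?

0x516dca0

Subtract column by column in base 16:
  0-0 → 0
  c-2 → a
  1-5 → c (borrow)
  4-6-1 → d (borrow)
  d-6-1 → 6
  c-b → 1
  1-c → 5 (borrow)
  7-6-1 → 0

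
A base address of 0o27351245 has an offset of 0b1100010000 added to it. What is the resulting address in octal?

0o27352665

0b1100010000 = 0o1420 in octal.
Add column by column in base 8, right to left:
  5+0 = 5
  4+2 = 6
  2+4 = 6
  1+1 = 2
  5+0 = 5
  3+0 = 3
  7+0 = 7
  2+0 = 2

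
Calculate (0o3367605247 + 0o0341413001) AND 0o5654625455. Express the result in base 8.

Add column by column in base 8, right to left:
  7+1 = 0 carry 1
  4+0+1 = 5
  2+0 = 2
  5+3 = 0 carry 1
  0+1+1 = 2
  6+4 = 2 carry 1
  7+1+1 = 1 carry 1
  6+4+1 = 3 carry 1
  3+3+1 = 7
  3+0 = 3
Sum = 0o3731220250; now AND with 0o5654625455:
  3&5=1, 7&6=6, 3&5=1, 1&4=0, 2&6=2, 2&2=2, 0&5=0, 2&4=0, 5&5=5, 0&5=0

0o1610220050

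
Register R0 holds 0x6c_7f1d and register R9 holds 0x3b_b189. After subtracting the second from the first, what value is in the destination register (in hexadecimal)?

0x30cd94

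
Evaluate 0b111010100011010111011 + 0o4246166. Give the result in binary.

0b1011101001001100110001

0o4246166 = 0b100010100110001110110 in binary.
Add column by column in base 2, right to left:
  1+0 = 1
  1+1 = 0 carry 1
  0+1+1 = 0 carry 1
  1+0+1 = 0 carry 1
  1+1+1 = 1 carry 1
  1+1+1 = 1 carry 1
  0+1+1 = 0 carry 1
  1+0+1 = 0 carry 1
  0+0+1 = 1
  1+0 = 1
  1+1 = 0 carry 1
  0+1+1 = 0 carry 1
  0+0+1 = 1
  0+0 = 0
  1+1 = 0 carry 1
  0+0+1 = 1
  1+1 = 0 carry 1
  0+0+1 = 1
  1+0 = 1
  1+0 = 1
  1+1 = 0 carry 1
  final carry 1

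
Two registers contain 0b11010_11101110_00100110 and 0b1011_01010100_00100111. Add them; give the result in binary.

Add column by column in base 2, right to left:
  0+1 = 1
  1+1 = 0 carry 1
  1+1+1 = 1 carry 1
  0+0+1 = 1
  0+0 = 0
  1+1 = 0 carry 1
  0+0+1 = 1
  0+0 = 0
  0+0 = 0
  1+0 = 1
  1+1 = 0 carry 1
  1+0+1 = 0 carry 1
  0+1+1 = 0 carry 1
  1+0+1 = 0 carry 1
  1+1+1 = 1 carry 1
  1+0+1 = 0 carry 1
  0+1+1 = 0 carry 1
  1+1+1 = 1 carry 1
  0+0+1 = 1
  1+1 = 0 carry 1
  1+0+1 = 0 carry 1
  final carry 1

0b1001100100001001001101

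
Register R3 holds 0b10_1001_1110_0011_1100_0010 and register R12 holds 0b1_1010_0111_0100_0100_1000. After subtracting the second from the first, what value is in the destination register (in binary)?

0b11110110111101111010

Subtract column by column in base 2:
  0-0 → 0
  1-0 → 1
  0-0 → 0
  0-1 → 1 (borrow)
  0-0-1 → 1 (borrow)
  0-0-1 → 1 (borrow)
  1-1-1 → 1 (borrow)
  1-0-1 → 0
  1-0 → 1
  1-0 → 1
  0-1 → 1 (borrow)
  0-0-1 → 1 (borrow)
  0-1-1 → 0 (borrow)
  1-1-1 → 1 (borrow)
  1-1-1 → 1 (borrow)
  1-0-1 → 0
  1-0 → 1
  0-1 → 1 (borrow)
  0-0-1 → 1 (borrow)
  1-1-1 → 1 (borrow)
  0-1-1 → 0 (borrow)
  1-0-1 → 0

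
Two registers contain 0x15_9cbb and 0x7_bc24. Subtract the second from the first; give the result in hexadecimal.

Subtract column by column in base 16:
  b-4 → 7
  b-2 → 9
  c-c → 0
  9-b → e (borrow)
  5-7-1 → d (borrow)
  1-0-1 → 0

0xde097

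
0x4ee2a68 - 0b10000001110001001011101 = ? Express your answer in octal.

0o453244013

0x4ee2a68 = 0o473425150 in octal.
0b10000001110001001011101 = 0o20161135 in octal.
Subtract column by column in base 8:
  0-5 → 3 (borrow)
  5-3-1 → 1
  1-1 → 0
  5-1 → 4
  2-6 → 4 (borrow)
  4-1-1 → 2
  3-0 → 3
  7-2 → 5
  4-0 → 4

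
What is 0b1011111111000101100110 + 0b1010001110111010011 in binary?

Add column by column in base 2, right to left:
  0+1 = 1
  1+1 = 0 carry 1
  1+0+1 = 0 carry 1
  0+0+1 = 1
  0+1 = 1
  1+0 = 1
  1+1 = 0 carry 1
  0+1+1 = 0 carry 1
  1+1+1 = 1 carry 1
  0+0+1 = 1
  0+1 = 1
  0+1 = 1
  1+1 = 0 carry 1
  1+0+1 = 0 carry 1
  1+0+1 = 0 carry 1
  1+0+1 = 0 carry 1
  1+1+1 = 1 carry 1
  1+0+1 = 0 carry 1
  1+1+1 = 1 carry 1
  1+0+1 = 0 carry 1
  0+0+1 = 1
  1+0 = 1

0b1101010000111100111001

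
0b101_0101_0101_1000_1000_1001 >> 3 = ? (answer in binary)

Right shift by 3: drop the 3 least-significant bits.

0b10101010101100010001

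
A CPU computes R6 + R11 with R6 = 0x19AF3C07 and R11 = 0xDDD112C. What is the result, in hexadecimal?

0x278C4D33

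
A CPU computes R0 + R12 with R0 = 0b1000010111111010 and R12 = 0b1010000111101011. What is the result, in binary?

0b10010011111100101

Add column by column in base 2, right to left:
  0+1 = 1
  1+1 = 0 carry 1
  0+0+1 = 1
  1+1 = 0 carry 1
  1+0+1 = 0 carry 1
  1+1+1 = 1 carry 1
  1+1+1 = 1 carry 1
  1+1+1 = 1 carry 1
  1+1+1 = 1 carry 1
  0+0+1 = 1
  1+0 = 1
  0+0 = 0
  0+0 = 0
  0+1 = 1
  0+0 = 0
  1+1 = 0 carry 1
  final carry 1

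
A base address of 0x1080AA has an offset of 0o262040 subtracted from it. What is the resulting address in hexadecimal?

0xF1C8A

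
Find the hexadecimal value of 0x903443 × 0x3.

Multiply each base-16 digit by 3, carrying:
  3×3 = 9 → write 9
  4×3 = 12 → write c
  4×3 = 12 → write c
  3×3 = 9 → write 9
  0×3 = 0 → write 0
  9×3 = 27 → write b carry 1
  remaining carry: 1

0x1b09cc9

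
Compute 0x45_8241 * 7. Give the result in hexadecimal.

Multiply each base-16 digit by 7, carrying:
  1×7 = 7 → write 7
  4×7 = 28 → write C carry 1
  2×7+1 = 15 → write F
  8×7 = 56 → write 8 carry 3
  5×7+3 = 38 → write 6 carry 2
  4×7+2 = 30 → write E carry 1
  remaining carry: 1

0x1E68FC7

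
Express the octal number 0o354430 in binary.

Each octal digit is 3 bits: 3=011 5=101 4=100 4=100 3=011 0=000.

0b11101100100011000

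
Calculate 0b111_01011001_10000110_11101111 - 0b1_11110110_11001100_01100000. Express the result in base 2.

0b101011000101011101010001111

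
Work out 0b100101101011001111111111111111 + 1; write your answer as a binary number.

0b100101101011010000000000000000

The trailing 16 digits are 1 (max in base 2), so adding 1 cascades: they roll to 0 and the next digit up increments.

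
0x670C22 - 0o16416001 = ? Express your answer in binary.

0b1011001111000000100001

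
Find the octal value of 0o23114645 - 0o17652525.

Subtract column by column in base 8:
  5-5 → 0
  4-2 → 2
  6-5 → 1
  4-2 → 2
  1-5 → 4 (borrow)
  1-6-1 → 2 (borrow)
  3-7-1 → 3 (borrow)
  2-1-1 → 0

0o3242120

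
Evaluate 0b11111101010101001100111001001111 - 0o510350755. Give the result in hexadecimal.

0xf832fc62

0b11111101010101001100111001001111 = 0xfd54ce4f in hexadecimal.
0o510350755 = 0x521d1ed in hexadecimal.
Subtract column by column in base 16:
  f-d → 2
  4-e → 6 (borrow)
  e-1-1 → c
  c-d → f (borrow)
  4-1-1 → 2
  5-2 → 3
  d-5 → 8
  f-0 → f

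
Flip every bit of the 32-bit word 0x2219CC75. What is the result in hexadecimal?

0xDDE6338A

Each hex digit d becomes F−d:
  2→D, 2→D, 1→E, 9→6, C→3, C→3, 7→8, 5→A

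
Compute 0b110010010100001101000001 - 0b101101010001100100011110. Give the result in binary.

Subtract column by column in base 2:
  1-0 → 1
  0-1 → 1 (borrow)
  0-1-1 → 0 (borrow)
  0-1-1 → 0 (borrow)
  0-1-1 → 0 (borrow)
  0-0-1 → 1 (borrow)
  1-0-1 → 0
  0-0 → 0
  1-1 → 0
  1-0 → 1
  0-0 → 0
  0-1 → 1 (borrow)
  0-1-1 → 0 (borrow)
  0-0-1 → 1 (borrow)
  1-0-1 → 0
  0-0 → 0
  1-1 → 0
  0-0 → 0
  0-1 → 1 (borrow)
  1-0-1 → 0
  0-1 → 1 (borrow)
  0-1-1 → 0 (borrow)
  1-0-1 → 0
  1-1 → 0

0b101000010101000100011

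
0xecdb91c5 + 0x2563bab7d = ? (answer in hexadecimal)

0x343173d42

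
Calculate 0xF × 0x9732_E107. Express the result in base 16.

0x8DBFB2F69

Multiply each base-16 digit by 15, carrying:
  7×15 = 105 → write 9 carry 6
  0×15+6 = 6 → write 6
  1×15 = 15 → write F
  E×15 = 210 → write 2 carry 13
  2×15+13 = 43 → write B carry 2
  3×15+2 = 47 → write F carry 2
  7×15+2 = 107 → write B carry 6
  9×15+6 = 141 → write D carry 8
  remaining carry: 8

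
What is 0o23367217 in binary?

0b10011011110111010001111

Each octal digit is 3 bits: 2=010 3=011 3=011 6=110 7=111 2=010 1=001 7=111.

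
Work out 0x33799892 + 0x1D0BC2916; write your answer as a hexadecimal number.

0x20435C1A8

Add column by column in base 16, right to left:
  2+6 = 8
  9+1 = A
  8+9 = 1 carry 1
  9+2+1 = C
  9+C = 5 carry 1
  7+B+1 = 3 carry 1
  3+0+1 = 4
  3+D = 0 carry 1
  0+1+1 = 2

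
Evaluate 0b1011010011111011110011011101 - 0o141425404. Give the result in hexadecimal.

0b1011010011111011110011011101 = 0xB4FBCDD in hexadecimal.
0o141425404 = 0x1862B04 in hexadecimal.
Subtract column by column in base 16:
  D-4 → 9
  D-0 → D
  C-B → 1
  B-2 → 9
  F-6 → 9
  4-8 → C (borrow)
  B-1-1 → 9

0x9C991D9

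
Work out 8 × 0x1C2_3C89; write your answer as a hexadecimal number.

0xE11E448

Multiply each base-16 digit by 8, carrying:
  9×8 = 72 → write 8 carry 4
  8×8+4 = 68 → write 4 carry 4
  C×8+4 = 100 → write 4 carry 6
  3×8+6 = 30 → write E carry 1
  2×8+1 = 17 → write 1 carry 1
  C×8+1 = 97 → write 1 carry 6
  1×8+6 = 14 → write E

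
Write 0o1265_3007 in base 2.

Each octal digit is 3 bits: 1=001 2=010 6=110 5=101 3=011 0=000 0=000 7=111.

0b1010110101011000000111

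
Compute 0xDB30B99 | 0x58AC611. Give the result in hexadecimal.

0xDBBCF99

OR each hex digit independently (no carries):
  D|5=D, B|8=B, 3|A=B, 0|C=C, B|6=F, 9|1=9, 9|1=9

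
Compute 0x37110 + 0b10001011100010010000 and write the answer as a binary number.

0b11000010100110100000

0x37110 = 0b110111000100010000 in binary.
Add column by column in base 2, right to left:
  0+0 = 0
  0+0 = 0
  0+0 = 0
  0+0 = 0
  1+1 = 0 carry 1
  0+0+1 = 1
  0+0 = 0
  0+1 = 1
  1+0 = 1
  0+0 = 0
  0+0 = 0
  0+1 = 1
  1+1 = 0 carry 1
  1+1+1 = 1 carry 1
  1+0+1 = 0 carry 1
  0+1+1 = 0 carry 1
  1+0+1 = 0 carry 1
  1+0+1 = 0 carry 1
  0+0+1 = 1
  0+1 = 1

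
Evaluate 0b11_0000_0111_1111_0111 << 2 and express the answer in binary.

0b11000001111111011100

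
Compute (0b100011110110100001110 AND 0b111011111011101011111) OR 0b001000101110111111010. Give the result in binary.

0b100011110110100001110 AND 0b111011111011101011111 = 0b100011110010100001110.
Then OR with 0b001000101110111111010.

0b101011111110111111110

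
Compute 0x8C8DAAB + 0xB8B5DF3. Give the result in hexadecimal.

0x1454389E

Add column by column in base 16, right to left:
  B+3 = E
  A+F = 9 carry 1
  A+D+1 = 8 carry 1
  D+5+1 = 3 carry 1
  8+B+1 = 4 carry 1
  C+8+1 = 5 carry 1
  8+B+1 = 4 carry 1
  final carry 1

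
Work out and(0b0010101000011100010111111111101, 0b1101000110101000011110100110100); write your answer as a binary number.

0b0000000000001000010110100110100

AND bit by bit (1 only where both bits are 1):
  0010101000011100010111111111101
& 1101000110101000011110100110100
= 0000000000001000010110100110100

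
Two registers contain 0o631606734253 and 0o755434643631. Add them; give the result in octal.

0o1607243600104

Add column by column in base 8, right to left:
  3+1 = 4
  5+3 = 0 carry 1
  2+6+1 = 1 carry 1
  4+3+1 = 0 carry 1
  3+4+1 = 0 carry 1
  7+6+1 = 6 carry 1
  6+4+1 = 3 carry 1
  0+3+1 = 4
  6+4 = 2 carry 1
  1+5+1 = 7
  3+5 = 0 carry 1
  6+7+1 = 6 carry 1
  final carry 1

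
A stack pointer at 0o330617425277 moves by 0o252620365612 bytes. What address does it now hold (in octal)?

0o603440013111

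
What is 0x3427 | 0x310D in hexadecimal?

0x352F

OR each hex digit independently (no carries):
  3|3=3, 4|1=5, 2|0=2, 7|D=F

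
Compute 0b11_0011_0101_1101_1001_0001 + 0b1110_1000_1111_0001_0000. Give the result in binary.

Add column by column in base 2, right to left:
  1+0 = 1
  0+0 = 0
  0+0 = 0
  0+0 = 0
  1+1 = 0 carry 1
  0+0+1 = 1
  0+0 = 0
  1+0 = 1
  1+1 = 0 carry 1
  0+1+1 = 0 carry 1
  1+1+1 = 1 carry 1
  1+1+1 = 1 carry 1
  1+0+1 = 0 carry 1
  0+0+1 = 1
  1+0 = 1
  0+1 = 1
  1+0 = 1
  1+1 = 0 carry 1
  0+1+1 = 0 carry 1
  0+1+1 = 0 carry 1
  1+0+1 = 0 carry 1
  1+0+1 = 0 carry 1
  final carry 1

0b10000011110110010100001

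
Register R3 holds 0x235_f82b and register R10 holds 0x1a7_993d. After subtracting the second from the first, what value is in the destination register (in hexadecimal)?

0x8e5eee

Subtract column by column in base 16:
  b-d → e (borrow)
  2-3-1 → e (borrow)
  8-9-1 → e (borrow)
  f-9-1 → 5
  5-7 → e (borrow)
  3-a-1 → 8 (borrow)
  2-1-1 → 0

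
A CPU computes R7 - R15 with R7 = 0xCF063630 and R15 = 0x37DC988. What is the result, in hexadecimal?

Subtract column by column in base 16:
  0-8 → 8 (borrow)
  3-8-1 → A (borrow)
  6-9-1 → C (borrow)
  3-C-1 → 6 (borrow)
  6-D-1 → 8 (borrow)
  0-7-1 → 8 (borrow)
  F-3-1 → B
  C-0 → C

0xCB886CA8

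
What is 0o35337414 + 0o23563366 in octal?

Add column by column in base 8, right to left:
  4+6 = 2 carry 1
  1+6+1 = 0 carry 1
  4+3+1 = 0 carry 1
  7+3+1 = 3 carry 1
  3+6+1 = 2 carry 1
  3+5+1 = 1 carry 1
  5+3+1 = 1 carry 1
  3+2+1 = 6

0o61123002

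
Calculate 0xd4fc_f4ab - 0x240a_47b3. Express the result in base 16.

0xb0f2acf8

Subtract column by column in base 16:
  b-3 → 8
  a-b → f (borrow)
  4-7-1 → c (borrow)
  f-4-1 → a
  c-a → 2
  f-0 → f
  4-4 → 0
  d-2 → b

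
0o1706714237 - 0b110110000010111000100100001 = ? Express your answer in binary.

0b1000010110100010011101111110

0o1706714237 = 0b1111000110111001100010011111 in binary.
Subtract column by column in base 2:
  1-1 → 0
  1-0 → 1
  1-0 → 1
  1-0 → 1
  1-0 → 1
  0-1 → 1 (borrow)
  0-0-1 → 1 (borrow)
  1-0-1 → 0
  0-1 → 1 (borrow)
  0-0-1 → 1 (borrow)
  0-0-1 → 1 (borrow)
  1-0-1 → 0
  1-1 → 0
  0-1 → 1 (borrow)
  0-1-1 → 0 (borrow)
  1-0-1 → 0
  1-1 → 0
  1-0 → 1
  0-0 → 0
  1-0 → 1
  1-0 → 1
  0-0 → 0
  0-1 → 1 (borrow)
  0-1-1 → 0 (borrow)
  1-0-1 → 0
  1-1 → 0
  1-1 → 0
  1-0 → 1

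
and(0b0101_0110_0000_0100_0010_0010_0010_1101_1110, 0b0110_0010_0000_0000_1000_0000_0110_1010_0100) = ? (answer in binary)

0b010000100000000000000000001010000100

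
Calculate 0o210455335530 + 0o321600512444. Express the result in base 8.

Add column by column in base 8, right to left:
  0+4 = 4
  3+4 = 7
  5+4 = 1 carry 1
  5+2+1 = 0 carry 1
  3+1+1 = 5
  3+5 = 0 carry 1
  5+0+1 = 6
  5+0 = 5
  4+6 = 2 carry 1
  0+1+1 = 2
  1+2 = 3
  2+3 = 5

0o532256050174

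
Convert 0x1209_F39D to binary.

0b10010000010011111001110011101

Expand each hex digit to 4 bits: 1=0001 2=0010 0=0000 9=1001 F=1111 3=0011 9=1001 D=1101.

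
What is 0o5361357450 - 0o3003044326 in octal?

0o2356313122

Subtract column by column in base 8:
  0-6 → 2 (borrow)
  5-2-1 → 2
  4-3 → 1
  7-4 → 3
  5-4 → 1
  3-0 → 3
  1-3 → 6 (borrow)
  6-0-1 → 5
  3-0 → 3
  5-3 → 2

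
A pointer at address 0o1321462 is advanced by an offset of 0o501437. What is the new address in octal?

Add column by column in base 8, right to left:
  2+7 = 1 carry 1
  6+3+1 = 2 carry 1
  4+4+1 = 1 carry 1
  1+1+1 = 3
  2+0 = 2
  3+5 = 0 carry 1
  1+0+1 = 2

0o2023121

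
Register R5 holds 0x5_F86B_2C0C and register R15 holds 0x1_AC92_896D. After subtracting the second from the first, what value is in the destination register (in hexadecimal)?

0x44BD8A29F

Subtract column by column in base 16:
  C-D → F (borrow)
  0-6-1 → 9 (borrow)
  C-9-1 → 2
  2-8 → A (borrow)
  B-2-1 → 8
  6-9 → D (borrow)
  8-C-1 → B (borrow)
  F-A-1 → 4
  5-1 → 4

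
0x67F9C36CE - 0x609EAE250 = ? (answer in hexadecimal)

Subtract column by column in base 16:
  E-0 → E
  C-5 → 7
  6-2 → 4
  3-E → 5 (borrow)
  C-A-1 → 1
  9-E → B (borrow)
  F-9-1 → 5
  7-0 → 7
  6-6 → 0

0x75B1547E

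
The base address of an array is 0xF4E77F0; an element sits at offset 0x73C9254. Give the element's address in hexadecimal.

0x168B0A44

Add column by column in base 16, right to left:
  0+4 = 4
  F+5 = 4 carry 1
  7+2+1 = A
  7+9 = 0 carry 1
  E+C+1 = B carry 1
  4+3+1 = 8
  F+7 = 6 carry 1
  final carry 1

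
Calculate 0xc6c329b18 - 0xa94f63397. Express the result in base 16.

Subtract column by column in base 16:
  8-7 → 1
  1-9 → 8 (borrow)
  b-3-1 → 7
  9-3 → 6
  2-6 → c (borrow)
  3-f-1 → 3 (borrow)
  c-4-1 → 7
  6-9 → d (borrow)
  c-a-1 → 1

0x1d73c6781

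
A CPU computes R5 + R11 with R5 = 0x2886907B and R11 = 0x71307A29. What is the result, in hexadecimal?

0x99B70AA4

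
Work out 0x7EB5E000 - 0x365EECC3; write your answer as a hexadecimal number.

Subtract column by column in base 16:
  0-3 → D (borrow)
  0-C-1 → 3 (borrow)
  0-C-1 → 3 (borrow)
  E-E-1 → F (borrow)
  5-E-1 → 6 (borrow)
  B-5-1 → 5
  E-6 → 8
  7-3 → 4

0x4856F33D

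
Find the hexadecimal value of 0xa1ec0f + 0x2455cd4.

Add column by column in base 16, right to left:
  f+4 = 3 carry 1
  0+d+1 = e
  c+c = 8 carry 1
  e+5+1 = 4 carry 1
  1+5+1 = 7
  a+4 = e
  0+2 = 2

0x2e748e3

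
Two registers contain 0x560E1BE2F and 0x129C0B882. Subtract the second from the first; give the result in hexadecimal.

Subtract column by column in base 16:
  F-2 → D
  2-8 → A (borrow)
  E-8-1 → 5
  B-B → 0
  1-0 → 1
  E-C → 2
  0-9 → 7 (borrow)
  6-2-1 → 3
  5-1 → 4

0x4372105AD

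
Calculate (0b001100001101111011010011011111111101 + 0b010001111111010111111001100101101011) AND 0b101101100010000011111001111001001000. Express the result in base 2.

0b1100000000000011001001000001001000

Add column by column in base 2, right to left:
  1+1 = 0 carry 1
  0+1+1 = 0 carry 1
  1+0+1 = 0 carry 1
  1+1+1 = 1 carry 1
  1+0+1 = 0 carry 1
  1+1+1 = 1 carry 1
  1+1+1 = 1 carry 1
  1+0+1 = 0 carry 1
  1+1+1 = 1 carry 1
  1+0+1 = 0 carry 1
  1+0+1 = 0 carry 1
  0+1+1 = 0 carry 1
  1+1+1 = 1 carry 1
  1+0+1 = 0 carry 1
  0+0+1 = 1
  0+1 = 1
  1+1 = 0 carry 1
  0+1+1 = 0 carry 1
  1+1+1 = 1 carry 1
  1+1+1 = 1 carry 1
  0+1+1 = 0 carry 1
  1+0+1 = 0 carry 1
  1+1+1 = 1 carry 1
  1+0+1 = 0 carry 1
  1+1+1 = 1 carry 1
  0+1+1 = 0 carry 1
  1+1+1 = 1 carry 1
  1+1+1 = 1 carry 1
  0+1+1 = 0 carry 1
  0+1+1 = 0 carry 1
  0+1+1 = 0 carry 1
  0+0+1 = 1
  1+0 = 1
  1+0 = 1
  0+1 = 1
Sum = 0b11110001101010011001101000101101000; now AND with 0b101101100010000011111001111001001000:
  011110001101010011001101000101101000
& 101101100010000011111001111001001000
= 001100000000000011001001000001001000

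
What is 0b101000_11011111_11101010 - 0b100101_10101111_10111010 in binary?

0b110011000000110000

Subtract column by column in base 2:
  0-0 → 0
  1-1 → 0
  0-0 → 0
  1-1 → 0
  0-1 → 1 (borrow)
  1-1-1 → 1 (borrow)
  1-0-1 → 0
  1-1 → 0
  1-1 → 0
  1-1 → 0
  1-1 → 0
  1-1 → 0
  1-0 → 1
  0-1 → 1 (borrow)
  1-0-1 → 0
  1-1 → 0
  0-1 → 1 (borrow)
  0-0-1 → 1 (borrow)
  0-1-1 → 0 (borrow)
  1-0-1 → 0
  0-0 → 0
  1-1 → 0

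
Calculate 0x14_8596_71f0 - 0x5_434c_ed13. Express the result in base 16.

0xf424984dd

Subtract column by column in base 16:
  0-3 → d (borrow)
  f-1-1 → d
  1-d → 4 (borrow)
  7-e-1 → 8 (borrow)
  6-c-1 → 9 (borrow)
  9-4-1 → 4
  5-3 → 2
  8-4 → 4
  4-5 → f (borrow)
  1-0-1 → 0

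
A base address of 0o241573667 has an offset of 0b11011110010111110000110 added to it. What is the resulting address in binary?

0b10111101100010011100111101

0o241573667 = 0b10100001101111011110110111 in binary.
Add column by column in base 2, right to left:
  1+0 = 1
  1+1 = 0 carry 1
  1+1+1 = 1 carry 1
  0+0+1 = 1
  1+0 = 1
  1+0 = 1
  0+0 = 0
  1+1 = 0 carry 1
  1+1+1 = 1 carry 1
  1+1+1 = 1 carry 1
  1+1+1 = 1 carry 1
  0+1+1 = 0 carry 1
  1+0+1 = 0 carry 1
  1+1+1 = 1 carry 1
  1+0+1 = 0 carry 1
  1+0+1 = 0 carry 1
  0+1+1 = 0 carry 1
  1+1+1 = 1 carry 1
  1+1+1 = 1 carry 1
  0+1+1 = 0 carry 1
  0+0+1 = 1
  0+1 = 1
  0+1 = 1
  1+0 = 1
  0+0 = 0
  1+0 = 1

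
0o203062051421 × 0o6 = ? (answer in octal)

0o1422454371146

Multiply each base-8 digit by 6, carrying:
  1×6 = 6 → write 6
  2×6 = 12 → write 4 carry 1
  4×6+1 = 25 → write 1 carry 3
  1×6+3 = 9 → write 1 carry 1
  5×6+1 = 31 → write 7 carry 3
  0×6+3 = 3 → write 3
  2×6 = 12 → write 4 carry 1
  6×6+1 = 37 → write 5 carry 4
  0×6+4 = 4 → write 4
  3×6 = 18 → write 2 carry 2
  0×6+2 = 2 → write 2
  2×6 = 12 → write 4 carry 1
  remaining carry: 1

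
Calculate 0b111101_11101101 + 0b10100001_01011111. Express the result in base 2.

Add column by column in base 2, right to left:
  1+1 = 0 carry 1
  0+1+1 = 0 carry 1
  1+1+1 = 1 carry 1
  1+1+1 = 1 carry 1
  0+1+1 = 0 carry 1
  1+0+1 = 0 carry 1
  1+1+1 = 1 carry 1
  1+0+1 = 0 carry 1
  1+1+1 = 1 carry 1
  0+0+1 = 1
  1+0 = 1
  1+0 = 1
  1+0 = 1
  1+1 = 0 carry 1
  0+0+1 = 1
  0+1 = 1

0b1101111101001100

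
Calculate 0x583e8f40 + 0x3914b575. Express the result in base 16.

Add column by column in base 16, right to left:
  0+5 = 5
  4+7 = b
  f+5 = 4 carry 1
  8+b+1 = 4 carry 1
  e+4+1 = 3 carry 1
  3+1+1 = 5
  8+9 = 1 carry 1
  5+3+1 = 9

0x915344b5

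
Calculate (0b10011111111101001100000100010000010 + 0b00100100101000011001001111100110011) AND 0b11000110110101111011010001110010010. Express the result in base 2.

0b11000100100101100001010001110010000

Add column by column in base 2, right to left:
  0+1 = 1
  1+1 = 0 carry 1
  0+0+1 = 1
  0+0 = 0
  0+1 = 1
  0+1 = 1
  0+0 = 0
  1+0 = 1
  0+1 = 1
  0+1 = 1
  0+1 = 1
  1+1 = 0 carry 1
  0+1+1 = 0 carry 1
  0+0+1 = 1
  0+0 = 0
  0+1 = 1
  0+0 = 0
  1+0 = 1
  1+1 = 0 carry 1
  0+1+1 = 0 carry 1
  0+0+1 = 1
  1+0 = 1
  0+0 = 0
  1+0 = 1
  1+1 = 0 carry 1
  1+0+1 = 0 carry 1
  1+1+1 = 1 carry 1
  1+0+1 = 0 carry 1
  1+0+1 = 0 carry 1
  1+1+1 = 1 carry 1
  1+0+1 = 0 carry 1
  1+0+1 = 0 carry 1
  0+1+1 = 0 carry 1
  0+0+1 = 1
  1+0 = 1
Sum = 0b11000100100101100101010011110110101; now AND with 0b11000110110101111011010001110010010:
  11000100100101100101010011110110101
& 11000110110101111011010001110010010
= 11000100100101100001010001110010000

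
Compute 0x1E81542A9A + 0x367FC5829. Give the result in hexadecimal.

0x21E95082C3

Add column by column in base 16, right to left:
  A+9 = 3 carry 1
  9+2+1 = C
  A+8 = 2 carry 1
  2+5+1 = 8
  4+C = 0 carry 1
  5+F+1 = 5 carry 1
  1+7+1 = 9
  8+6 = E
  E+3 = 1 carry 1
  1+0+1 = 2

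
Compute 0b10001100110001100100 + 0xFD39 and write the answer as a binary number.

0xFD39 = 0b1111110100111001 in binary.
Add column by column in base 2, right to left:
  0+1 = 1
  0+0 = 0
  1+0 = 1
  0+1 = 1
  0+1 = 1
  1+1 = 0 carry 1
  1+0+1 = 0 carry 1
  0+0+1 = 1
  0+1 = 1
  0+0 = 0
  1+1 = 0 carry 1
  1+1+1 = 1 carry 1
  0+1+1 = 0 carry 1
  0+1+1 = 0 carry 1
  1+1+1 = 1 carry 1
  1+1+1 = 1 carry 1
  0+0+1 = 1
  0+0 = 0
  0+0 = 0
  1+0 = 1

0b10011100100110011101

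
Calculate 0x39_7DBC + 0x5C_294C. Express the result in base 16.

Add column by column in base 16, right to left:
  C+C = 8 carry 1
  B+4+1 = 0 carry 1
  D+9+1 = 7 carry 1
  7+2+1 = A
  9+C = 5 carry 1
  3+5+1 = 9

0x95A708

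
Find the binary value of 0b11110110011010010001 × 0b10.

Multiply each base-2 digit by 2, carrying:
  1×2 = 2 → write 0 carry 1
  0×2+1 = 1 → write 1
  0×2 = 0 → write 0
  0×2 = 0 → write 0
  1×2 = 2 → write 0 carry 1
  0×2+1 = 1 → write 1
  0×2 = 0 → write 0
  1×2 = 2 → write 0 carry 1
  0×2+1 = 1 → write 1
  1×2 = 2 → write 0 carry 1
  1×2+1 = 3 → write 1 carry 1
  0×2+1 = 1 → write 1
  0×2 = 0 → write 0
  1×2 = 2 → write 0 carry 1
  1×2+1 = 3 → write 1 carry 1
  0×2+1 = 1 → write 1
  1×2 = 2 → write 0 carry 1
  1×2+1 = 3 → write 1 carry 1
  1×2+1 = 3 → write 1 carry 1
  1×2+1 = 3 → write 1 carry 1
  remaining carry: 1

0b111101100110100100010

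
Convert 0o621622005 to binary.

Each octal digit is 3 bits: 6=110 2=010 1=001 6=110 2=010 2=010 0=000 0=000 5=101.

0b110010001110010010000000101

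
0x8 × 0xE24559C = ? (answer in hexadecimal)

0x7122ACE0

Multiply each base-16 digit by 8, carrying:
  C×8 = 96 → write 0 carry 6
  9×8+6 = 78 → write E carry 4
  5×8+4 = 44 → write C carry 2
  5×8+2 = 42 → write A carry 2
  4×8+2 = 34 → write 2 carry 2
  2×8+2 = 18 → write 2 carry 1
  E×8+1 = 113 → write 1 carry 7
  remaining carry: 7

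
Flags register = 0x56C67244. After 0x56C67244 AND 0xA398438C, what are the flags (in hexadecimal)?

0x02804204

AND each hex digit independently (no carries):
  5&A=0, 6&3=2, C&9=8, 6&8=0, 7&4=4, 2&3=2, 4&8=0, 4&C=4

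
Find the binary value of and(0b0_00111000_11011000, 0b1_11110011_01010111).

0b00011000001010000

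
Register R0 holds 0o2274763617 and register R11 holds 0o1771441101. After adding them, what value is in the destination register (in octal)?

0o4266424720

Add column by column in base 8, right to left:
  7+1 = 0 carry 1
  1+0+1 = 2
  6+1 = 7
  3+1 = 4
  6+4 = 2 carry 1
  7+4+1 = 4 carry 1
  4+1+1 = 6
  7+7 = 6 carry 1
  2+7+1 = 2 carry 1
  2+1+1 = 4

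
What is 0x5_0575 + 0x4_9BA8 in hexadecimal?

0x9A11D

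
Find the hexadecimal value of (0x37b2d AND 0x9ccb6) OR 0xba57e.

0x37b2d AND 0x9ccb6 = 0x14824.
Then OR with 0xba57e.

0xbed7e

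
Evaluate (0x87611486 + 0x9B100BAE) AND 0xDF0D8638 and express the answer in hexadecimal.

Add column by column in base 16, right to left:
  6+E = 4 carry 1
  8+A+1 = 3 carry 1
  4+B+1 = 0 carry 1
  1+0+1 = 2
  1+0 = 1
  6+1 = 7
  7+B = 2 carry 1
  8+9+1 = 2 carry 1
  final carry 1
Sum = 0x122712034; now AND with 0xDF0D8638:
  1&0=0, 2&D=0, 2&F=2, 7&0=0, 1&D=1, 2&8=0, 0&6=0, 3&3=3, 4&8=0

0x2010030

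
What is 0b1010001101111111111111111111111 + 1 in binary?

The trailing 22 digits are 1 (max in base 2), so adding 1 cascades: they roll to 0 and the next digit up increments.

0b1010001110000000000000000000000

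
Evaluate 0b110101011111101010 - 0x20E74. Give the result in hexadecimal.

0x14976

0b110101011111101010 = 0x357EA in hexadecimal.
Subtract column by column in base 16:
  A-4 → 6
  E-7 → 7
  7-E → 9 (borrow)
  5-0-1 → 4
  3-2 → 1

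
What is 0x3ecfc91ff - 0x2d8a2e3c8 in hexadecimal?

0x11459ae37

Subtract column by column in base 16:
  f-8 → 7
  f-c → 3
  1-3 → e (borrow)
  9-e-1 → a (borrow)
  c-2-1 → 9
  f-a → 5
  c-8 → 4
  e-d → 1
  3-2 → 1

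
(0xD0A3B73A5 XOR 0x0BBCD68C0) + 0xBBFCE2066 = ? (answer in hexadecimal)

0x1971C43BCB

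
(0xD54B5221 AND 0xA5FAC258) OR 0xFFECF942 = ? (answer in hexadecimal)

0xD54B5221 AND 0xA5FAC258 = 0x854A4200.
Then OR with 0xFFECF942.

0xFFEEFB42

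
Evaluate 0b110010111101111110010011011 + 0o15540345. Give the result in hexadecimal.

0x695BD80

0b110010111101111110010011011 = 0x65EFC9B in hexadecimal.
0o15540345 = 0x36C0E5 in hexadecimal.
Add column by column in base 16, right to left:
  B+5 = 0 carry 1
  9+E+1 = 8 carry 1
  C+0+1 = D
  F+C = B carry 1
  E+6+1 = 5 carry 1
  5+3+1 = 9
  6+0 = 6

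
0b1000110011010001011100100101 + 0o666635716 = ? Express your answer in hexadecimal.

0xFA852F3

0b1000110011010001011100100101 = 0x8CD1725 in hexadecimal.
0o666635716 = 0x6DB3BCE in hexadecimal.
Add column by column in base 16, right to left:
  5+E = 3 carry 1
  2+C+1 = F
  7+B = 2 carry 1
  1+3+1 = 5
  D+B = 8 carry 1
  C+D+1 = A carry 1
  8+6+1 = F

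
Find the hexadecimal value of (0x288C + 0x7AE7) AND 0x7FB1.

0x2331

Add column by column in base 16, right to left:
  C+7 = 3 carry 1
  8+E+1 = 7 carry 1
  8+A+1 = 3 carry 1
  2+7+1 = A
Sum = 0xA373; now AND with 0x7FB1:
  A&7=2, 3&F=3, 7&B=3, 3&1=1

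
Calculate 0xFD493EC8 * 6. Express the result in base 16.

0x5EFB778B0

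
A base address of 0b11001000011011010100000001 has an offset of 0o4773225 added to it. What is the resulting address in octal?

0b11001000011011010100000001 = 0o310332401 in octal.
Add column by column in base 8, right to left:
  1+5 = 6
  0+2 = 2
  4+2 = 6
  2+3 = 5
  3+7 = 2 carry 1
  3+7+1 = 3 carry 1
  0+4+1 = 5
  1+0 = 1
  3+0 = 3

0o315325626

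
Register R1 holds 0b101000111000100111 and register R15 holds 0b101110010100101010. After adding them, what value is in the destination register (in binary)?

0b1010111001101010001

Add column by column in base 2, right to left:
  1+0 = 1
  1+1 = 0 carry 1
  1+0+1 = 0 carry 1
  0+1+1 = 0 carry 1
  0+0+1 = 1
  1+1 = 0 carry 1
  0+0+1 = 1
  0+0 = 0
  0+1 = 1
  1+0 = 1
  1+1 = 0 carry 1
  1+0+1 = 0 carry 1
  0+0+1 = 1
  0+1 = 1
  0+1 = 1
  1+1 = 0 carry 1
  0+0+1 = 1
  1+1 = 0 carry 1
  final carry 1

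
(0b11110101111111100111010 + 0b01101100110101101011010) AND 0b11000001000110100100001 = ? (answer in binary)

Add column by column in base 2, right to left:
  0+0 = 0
  1+1 = 0 carry 1
  0+0+1 = 1
  1+1 = 0 carry 1
  1+1+1 = 1 carry 1
  1+0+1 = 0 carry 1
  0+1+1 = 0 carry 1
  0+0+1 = 1
  1+1 = 0 carry 1
  1+1+1 = 1 carry 1
  1+0+1 = 0 carry 1
  1+1+1 = 1 carry 1
  1+0+1 = 0 carry 1
  1+1+1 = 1 carry 1
  1+1+1 = 1 carry 1
  1+0+1 = 0 carry 1
  0+0+1 = 1
  1+1 = 0 carry 1
  0+1+1 = 0 carry 1
  1+0+1 = 0 carry 1
  1+1+1 = 1 carry 1
  1+1+1 = 1 carry 1
  1+0+1 = 0 carry 1
  final carry 1
Sum = 0b101100010110101010010100; now AND with 0b11000001000110100100001:
  101100010110101010010100
& 011000001000110100100001
= 001000000000100000000000

0b1000000000100000000000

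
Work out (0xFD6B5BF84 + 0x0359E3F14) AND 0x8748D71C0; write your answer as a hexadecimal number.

Add column by column in base 16, right to left:
  4+4 = 8
  8+1 = 9
  F+F = E carry 1
  B+3+1 = F
  5+E = 3 carry 1
  B+9+1 = 5 carry 1
  6+5+1 = C
  D+3 = 0 carry 1
  F+0+1 = 0 carry 1
  final carry 1
Sum = 0x100C53FE98; now AND with 0x8748D71C0:
  1&0=0, 0&8=0, 0&7=0, C&4=4, 5&8=0, 3&D=1, F&7=7, E&1=0, 9&C=8, 8&0=0

0x4017080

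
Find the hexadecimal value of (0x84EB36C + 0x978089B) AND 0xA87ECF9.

Add column by column in base 16, right to left:
  C+B = 7 carry 1
  6+9+1 = 0 carry 1
  3+8+1 = C
  B+0 = B
  E+8 = 6 carry 1
  4+7+1 = C
  8+9 = 1 carry 1
  final carry 1
Sum = 0x11C6BC07; now AND with 0xA87ECF9:
  1&0=0, 1&A=0, C&8=8, 6&7=6, B&E=A, C&C=C, 0&F=0, 7&9=1

0x86AC01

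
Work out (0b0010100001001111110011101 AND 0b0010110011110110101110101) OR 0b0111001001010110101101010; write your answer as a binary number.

0b111101001010110101111111

0b0010100001001111110011101 AND 0b0010110011110110101110101 = 0b0010100001000110100010101.
Then OR with 0b0111001001010110101101010.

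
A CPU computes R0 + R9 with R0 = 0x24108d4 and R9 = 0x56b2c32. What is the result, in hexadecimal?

0x7ac3506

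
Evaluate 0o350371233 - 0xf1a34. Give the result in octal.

0xf1a34 = 0o3615064 in octal.
Subtract column by column in base 8:
  3-4 → 7 (borrow)
  3-6-1 → 4 (borrow)
  2-0-1 → 1
  1-5 → 4 (borrow)
  7-1-1 → 5
  3-6 → 5 (borrow)
  0-3-1 → 4 (borrow)
  5-0-1 → 4
  3-0 → 3

0o344554147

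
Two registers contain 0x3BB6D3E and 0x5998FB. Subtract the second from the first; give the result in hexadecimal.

Subtract column by column in base 16:
  E-B → 3
  3-F → 4 (borrow)
  D-8-1 → 4
  6-9 → D (borrow)
  B-9-1 → 1
  B-5 → 6
  3-0 → 3

0x361D443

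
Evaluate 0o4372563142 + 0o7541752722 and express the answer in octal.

0o14134536064

Add column by column in base 8, right to left:
  2+2 = 4
  4+2 = 6
  1+7 = 0 carry 1
  3+2+1 = 6
  6+5 = 3 carry 1
  5+7+1 = 5 carry 1
  2+1+1 = 4
  7+4 = 3 carry 1
  3+5+1 = 1 carry 1
  4+7+1 = 4 carry 1
  final carry 1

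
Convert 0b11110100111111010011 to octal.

0o3647723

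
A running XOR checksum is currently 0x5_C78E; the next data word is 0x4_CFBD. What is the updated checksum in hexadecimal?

0x10833

XOR each hex digit independently (no carries):
  5^4=1, C^C=0, 7^F=8, 8^B=3, E^D=3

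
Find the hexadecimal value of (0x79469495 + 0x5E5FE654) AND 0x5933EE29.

Add column by column in base 16, right to left:
  5+4 = 9
  9+5 = E
  4+6 = A
  9+E = 7 carry 1
  6+F+1 = 6 carry 1
  4+5+1 = A
  9+E = 7 carry 1
  7+5+1 = D
Sum = 0xD7A67AE9; now AND with 0x5933EE29:
  D&5=5, 7&9=1, A&3=2, 6&3=2, 7&E=6, A&E=A, E&2=2, 9&9=9

0x51226A29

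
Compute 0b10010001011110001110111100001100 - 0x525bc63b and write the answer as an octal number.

0o7707224321

0b10010001011110001110111100001100 = 0o22136167414 in octal.
0x525bc63b = 0o12226743073 in octal.
Subtract column by column in base 8:
  4-3 → 1
  1-7 → 2 (borrow)
  4-0-1 → 3
  7-3 → 4
  6-4 → 2
  1-7 → 2 (borrow)
  6-6-1 → 7 (borrow)
  3-2-1 → 0
  1-2 → 7 (borrow)
  2-2-1 → 7 (borrow)
  2-1-1 → 0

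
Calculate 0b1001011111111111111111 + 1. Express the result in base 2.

The trailing 17 digits are 1 (max in base 2), so adding 1 cascades: they roll to 0 and the next digit up increments.

0b1001100000000000000000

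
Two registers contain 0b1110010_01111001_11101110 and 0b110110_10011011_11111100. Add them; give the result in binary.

0b101010010001010111101010

Add column by column in base 2, right to left:
  0+0 = 0
  1+0 = 1
  1+1 = 0 carry 1
  1+1+1 = 1 carry 1
  0+1+1 = 0 carry 1
  1+1+1 = 1 carry 1
  1+1+1 = 1 carry 1
  1+1+1 = 1 carry 1
  1+1+1 = 1 carry 1
  0+1+1 = 0 carry 1
  0+0+1 = 1
  1+1 = 0 carry 1
  1+1+1 = 1 carry 1
  1+0+1 = 0 carry 1
  1+0+1 = 0 carry 1
  0+1+1 = 0 carry 1
  0+0+1 = 1
  1+1 = 0 carry 1
  0+1+1 = 0 carry 1
  0+0+1 = 1
  1+1 = 0 carry 1
  1+1+1 = 1 carry 1
  1+0+1 = 0 carry 1
  final carry 1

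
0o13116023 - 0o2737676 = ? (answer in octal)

Subtract column by column in base 8:
  3-6 → 5 (borrow)
  2-7-1 → 2 (borrow)
  0-6-1 → 1 (borrow)
  6-7-1 → 6 (borrow)
  1-3-1 → 5 (borrow)
  1-7-1 → 1 (borrow)
  3-2-1 → 0
  1-0 → 1

0o10156125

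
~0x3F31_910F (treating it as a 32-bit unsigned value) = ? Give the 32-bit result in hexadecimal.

Each hex digit d becomes F−d:
  3→C, F→0, 3→C, 1→E, 9→6, 1→E, 0→F, F→0

0xC0CE6EF0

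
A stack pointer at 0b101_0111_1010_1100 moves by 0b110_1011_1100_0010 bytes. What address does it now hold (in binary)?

0b1100001101101110

Add column by column in base 2, right to left:
  0+0 = 0
  0+1 = 1
  1+0 = 1
  1+0 = 1
  0+0 = 0
  1+0 = 1
  0+1 = 1
  1+1 = 0 carry 1
  1+1+1 = 1 carry 1
  1+1+1 = 1 carry 1
  1+0+1 = 0 carry 1
  0+1+1 = 0 carry 1
  1+0+1 = 0 carry 1
  0+1+1 = 0 carry 1
  1+1+1 = 1 carry 1
  final carry 1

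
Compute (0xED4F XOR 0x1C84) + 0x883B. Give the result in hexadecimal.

0x17A06

First 0xED4F XOR 0x1C84 = 0xF1CB.
Add column by column in base 16, right to left:
  B+B = 6 carry 1
  C+3+1 = 0 carry 1
  1+8+1 = A
  F+8 = 7 carry 1
  final carry 1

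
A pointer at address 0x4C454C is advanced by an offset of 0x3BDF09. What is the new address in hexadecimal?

0x882455

Add column by column in base 16, right to left:
  C+9 = 5 carry 1
  4+0+1 = 5
  5+F = 4 carry 1
  4+D+1 = 2 carry 1
  C+B+1 = 8 carry 1
  4+3+1 = 8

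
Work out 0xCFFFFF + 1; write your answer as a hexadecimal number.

0xD00000

The trailing 5 digits are F (max in base 16), so adding 1 cascades: they roll to 0 and the next digit up increments.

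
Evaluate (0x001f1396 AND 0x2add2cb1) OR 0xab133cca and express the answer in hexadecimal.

0xab1f3cda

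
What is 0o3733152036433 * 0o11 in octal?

Multiply each base-8 digit by 9, carrying:
  3×9 = 27 → write 3 carry 3
  3×9+3 = 30 → write 6 carry 3
  4×9+3 = 39 → write 7 carry 4
  6×9+4 = 58 → write 2 carry 7
  3×9+7 = 34 → write 2 carry 4
  0×9+4 = 4 → write 4
  2×9 = 18 → write 2 carry 2
  5×9+2 = 47 → write 7 carry 5
  1×9+5 = 14 → write 6 carry 1
  3×9+1 = 28 → write 4 carry 3
  3×9+3 = 30 → write 6 carry 3
  7×9+3 = 66 → write 2 carry 8
  3×9+8 = 35 → write 3 carry 4
  remaining carry: 4

0o43264672422763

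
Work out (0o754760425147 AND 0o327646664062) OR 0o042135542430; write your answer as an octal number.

0o754760425147 AND 0o327646664062 = 0o304640424042.
Then OR with 0o042135542430.

0o346775566472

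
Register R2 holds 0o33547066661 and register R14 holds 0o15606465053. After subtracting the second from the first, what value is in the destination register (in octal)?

Subtract column by column in base 8:
  1-3 → 6 (borrow)
  6-5-1 → 0
  6-0 → 6
  6-5 → 1
  6-6 → 0
  0-4 → 4 (borrow)
  7-6-1 → 0
  4-0 → 4
  5-6 → 7 (borrow)
  3-5-1 → 5 (borrow)
  3-1-1 → 1

0o15740401606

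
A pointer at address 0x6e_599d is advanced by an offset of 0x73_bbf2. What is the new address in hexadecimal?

0xe2158f

Add column by column in base 16, right to left:
  d+2 = f
  9+f = 8 carry 1
  9+b+1 = 5 carry 1
  5+b+1 = 1 carry 1
  e+3+1 = 2 carry 1
  6+7+1 = e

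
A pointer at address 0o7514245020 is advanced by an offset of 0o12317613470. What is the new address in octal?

Add column by column in base 8, right to left:
  0+0 = 0
  2+7 = 1 carry 1
  0+4+1 = 5
  5+3 = 0 carry 1
  4+1+1 = 6
  2+6 = 0 carry 1
  4+7+1 = 4 carry 1
  1+1+1 = 3
  5+3 = 0 carry 1
  7+2+1 = 2 carry 1
  0+1+1 = 2

0o22034060510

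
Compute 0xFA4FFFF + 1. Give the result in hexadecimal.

0xFA50000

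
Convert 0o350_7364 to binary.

0b11101000111011110100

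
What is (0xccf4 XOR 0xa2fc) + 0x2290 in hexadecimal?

0x9098

First 0xccf4 XOR 0xa2fc = 0x6e08.
Add column by column in base 16, right to left:
  8+0 = 8
  0+9 = 9
  e+2 = 0 carry 1
  6+2+1 = 9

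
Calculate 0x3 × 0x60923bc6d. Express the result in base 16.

Multiply each base-16 digit by 3, carrying:
  d×3 = 39 → write 7 carry 2
  6×3+2 = 20 → write 4 carry 1
  c×3+1 = 37 → write 5 carry 2
  b×3+2 = 35 → write 3 carry 2
  3×3+2 = 11 → write b
  2×3 = 6 → write 6
  9×3 = 27 → write b carry 1
  0×3+1 = 1 → write 1
  6×3 = 18 → write 2 carry 1
  remaining carry: 1

0x121b6b3547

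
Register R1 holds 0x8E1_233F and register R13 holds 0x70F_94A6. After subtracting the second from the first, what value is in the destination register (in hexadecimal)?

Subtract column by column in base 16:
  F-6 → 9
  3-A → 9 (borrow)
  3-4-1 → E (borrow)
  2-9-1 → 8 (borrow)
  1-F-1 → 1 (borrow)
  E-0-1 → D
  8-7 → 1

0x1D18E99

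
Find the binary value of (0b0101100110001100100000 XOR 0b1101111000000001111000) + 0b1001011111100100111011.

First 0b0101100110001100100000 XOR 0b1101111000000001111000 = 0b1000011110001101011000.
Add column by column in base 2, right to left:
  0+1 = 1
  0+1 = 1
  0+0 = 0
  1+1 = 0 carry 1
  1+1+1 = 1 carry 1
  0+1+1 = 0 carry 1
  1+0+1 = 0 carry 1
  0+0+1 = 1
  1+1 = 0 carry 1
  1+0+1 = 0 carry 1
  0+0+1 = 1
  0+1 = 1
  0+1 = 1
  1+1 = 0 carry 1
  1+1+1 = 1 carry 1
  1+1+1 = 1 carry 1
  1+1+1 = 1 carry 1
  0+0+1 = 1
  0+1 = 1
  0+0 = 0
  0+0 = 0
  1+1 = 0 carry 1
  final carry 1

0b10001111101110010010011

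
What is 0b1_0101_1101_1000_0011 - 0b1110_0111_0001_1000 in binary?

Subtract column by column in base 2:
  1-0 → 1
  1-0 → 1
  0-0 → 0
  0-1 → 1 (borrow)
  0-1-1 → 0 (borrow)
  0-0-1 → 1 (borrow)
  0-0-1 → 1 (borrow)
  1-0-1 → 0
  1-1 → 0
  0-1 → 1 (borrow)
  1-1-1 → 1 (borrow)
  1-0-1 → 0
  1-0 → 1
  0-1 → 1 (borrow)
  1-1-1 → 1 (borrow)
  0-1-1 → 0 (borrow)
  1-0-1 → 0

0b111011001101011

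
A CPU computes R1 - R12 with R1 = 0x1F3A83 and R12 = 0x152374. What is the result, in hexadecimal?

Subtract column by column in base 16:
  3-4 → F (borrow)
  8-7-1 → 0
  A-3 → 7
  3-2 → 1
  F-5 → A
  1-1 → 0

0xA170F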